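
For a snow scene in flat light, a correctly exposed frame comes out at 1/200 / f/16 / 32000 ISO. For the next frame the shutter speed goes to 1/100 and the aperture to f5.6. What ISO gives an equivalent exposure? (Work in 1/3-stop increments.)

Shutter speed: 1/200 → 1/160 → 1/125 → 1/100 — 1 stop longer (brighter).
Aperture: f/16 → f/14 → f/13 → f/11 → f/10 → f/9 → f/8 → f/7.1 → f/6.3 → f/5.6 — 3 stops larger aperture (brighter).
Net change so far: 4 stops brighter. Offset with the ISO: 32000 → 25600 → 20000 → 16000 → 12800 → 10000 → 8000 → 6400 → 5000 → 4000 → 3200 → 2500 → 2000.

ISO 2000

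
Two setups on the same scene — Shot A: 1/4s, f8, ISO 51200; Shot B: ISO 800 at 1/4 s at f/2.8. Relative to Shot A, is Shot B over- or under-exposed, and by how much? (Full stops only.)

3 stops darker

Aperture: f/8 → f/5.6 → f/4 → f/2.8 — 3 stops opened up (brighter).
Shutter speed: unchanged.
ISO: 51200 → 25600 → 12800 → 6400 → 3200 → 1600 → 800 — 6 stops lower (darker).
Net: +3 −6 = −3 stops.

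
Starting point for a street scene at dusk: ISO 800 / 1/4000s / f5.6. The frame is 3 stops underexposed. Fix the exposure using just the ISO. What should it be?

ISO 6400

Underexposed by 3 stops → need 3 stops brighter.
ISO: 800 → 1600 → 3200 → 6400.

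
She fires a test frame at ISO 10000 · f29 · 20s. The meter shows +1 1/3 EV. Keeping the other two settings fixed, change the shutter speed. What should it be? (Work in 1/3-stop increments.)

Overexposed by 1 1/3 stops → need 1 1/3 stops darker.
Shutter speed: 20 → 15 → 13 → 10 → 8.

8 s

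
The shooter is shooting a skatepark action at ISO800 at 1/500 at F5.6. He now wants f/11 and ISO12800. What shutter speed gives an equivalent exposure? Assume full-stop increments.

1/2000s

Aperture: f/5.6 → f/8 → f/11 — 2 stops narrower (darker).
ISO: 800 → 1600 → 3200 → 6400 → 12800 — 4 stops higher (brighter).
Net change so far: 2 stops brighter. Offset with the shutter speed: 1/500 → 1/1000 → 1/2000.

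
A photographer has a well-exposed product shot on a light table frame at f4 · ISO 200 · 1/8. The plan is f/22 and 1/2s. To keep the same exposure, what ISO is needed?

ISO 1600

Aperture: f/4 → f/5.6 → f/8 → f/11 → f/16 → f/22 — 5 stops stopped down (darker).
Shutter speed: 1/8 → 1/4 → 1/2 — 2 stops slower (brighter).
Net change so far: 3 stops darker. Offset with the ISO: 200 → 400 → 800 → 1600.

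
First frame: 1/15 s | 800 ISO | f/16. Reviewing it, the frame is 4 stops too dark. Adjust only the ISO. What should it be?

Underexposed by 4 stops → need 4 stops brighter.
ISO: 800 → 1600 → 3200 → 6400 → 12800.

ISO 12800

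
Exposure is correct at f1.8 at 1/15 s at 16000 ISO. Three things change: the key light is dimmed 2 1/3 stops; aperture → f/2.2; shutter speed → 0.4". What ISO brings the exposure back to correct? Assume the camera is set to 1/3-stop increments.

Scene light: 2 1/3 stops darker.
Aperture: f/1.8 → f/2 → f/2.2 — 2/3 stop narrower (darker).
Shutter speed: 1/15 → 1/13 → 1/10 → 1/8 → 1/6 → 1/5 → 1/4 → 0.3 → 0.4 — 2 2/3 stops slower (brighter).
Net so far: 1/3 stop darker. ISO: 16000 → 20000.

ISO 20000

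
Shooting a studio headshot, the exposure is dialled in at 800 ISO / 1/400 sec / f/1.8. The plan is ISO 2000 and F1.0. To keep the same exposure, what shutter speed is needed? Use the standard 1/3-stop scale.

1/3200s

ISO: 800 → 1000 → 1250 → 1600 → 2000 — 1 1/3 stops raised (brighter).
Aperture: f/1.8 → f/1.6 → f/1.4 → f/1.2 → f/1.1 → f/1.0 — 1 2/3 stops larger aperture (brighter).
Net change so far: 3 stops brighter. Offset with the shutter speed: 1/400 → 1/500 → 1/640 → 1/800 → 1/1000 → 1/1250 → 1/1600 → 1/2000 → 1/2500 → 1/3200.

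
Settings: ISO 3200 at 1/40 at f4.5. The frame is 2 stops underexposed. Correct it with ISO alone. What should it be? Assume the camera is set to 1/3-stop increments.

Underexposed by 2 stops → need 2 stops brighter.
ISO: 3200 → 4000 → 5000 → 6400 → 8000 → 10000 → 12800.

ISO 12800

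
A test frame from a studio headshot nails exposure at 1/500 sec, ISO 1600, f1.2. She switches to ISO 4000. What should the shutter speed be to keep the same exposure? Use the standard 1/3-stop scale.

ISO: 1600 → 2000 → 2500 → 3200 → 4000 — 1 1/3 stops higher (brighter).
Need 1 1/3 stops darker from the shutter speed: 1/500 → 1/640 → 1/800 → 1/1000 → 1/1250.

1/1250s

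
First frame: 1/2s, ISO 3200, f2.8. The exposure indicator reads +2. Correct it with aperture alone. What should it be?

Overexposed by 2 stops → need 2 stops darker.
Aperture: f/2.8 → f/4 → f/5.6.

f/5.6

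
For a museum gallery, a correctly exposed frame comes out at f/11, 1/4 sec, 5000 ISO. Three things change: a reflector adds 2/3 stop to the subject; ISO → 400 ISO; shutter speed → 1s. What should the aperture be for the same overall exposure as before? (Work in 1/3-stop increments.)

f/8

Scene light: 2/3 stop brighter.
ISO: 5000 → 4000 → 3200 → 2500 → 2000 → 1600 → 1250 → 1000 → 800 → 640 → 500 → 400 — 3 2/3 stops dropped (darker).
Shutter speed: 1/4 → 0.3 → 0.4 → 0.5 → 0.6 → 0.8 → 1 — 2 stops longer (brighter).
Net so far: 1 stop darker. Aperture: f/11 → f/10 → f/9 → f/8.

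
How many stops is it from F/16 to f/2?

6 stops

f/16 → f/11 → f/8 → f/5.6 → f/4 → f/2.8 → f/2 — count the steps: 6 stops.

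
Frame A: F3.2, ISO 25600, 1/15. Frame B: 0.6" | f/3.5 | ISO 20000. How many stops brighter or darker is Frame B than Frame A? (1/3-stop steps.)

Aperture: f/3.2 → f/3.5 — 1/3 stop smaller aperture (darker).
Shutter speed: 1/15 → 1/13 → 1/10 → 1/8 → 1/6 → 1/5 → 1/4 → 0.3 → 0.4 → 0.5 → 0.6 — 3 1/3 stops longer (brighter).
ISO: 25600 → 20000 — 1/3 stop dropped (darker).
Net: −1/3 +3 1/3 −1/3 = +2 2/3 stops.

2 2/3 stops brighter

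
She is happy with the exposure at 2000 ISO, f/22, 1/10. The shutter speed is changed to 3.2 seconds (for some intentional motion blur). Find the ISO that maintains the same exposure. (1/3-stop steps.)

Shutter speed: 1/10 → 1/8 → 1/6 → 1/5 → 1/4 → 0.3 → 0.4 → 0.5 → 0.6 → 0.8 → 1 → 1.3 → 1.6 → 2 → 2.5 → 3.2 — 5 stops longer (brighter).
Need 5 stops darker from the ISO: 2000 → 1600 → 1250 → 1000 → 800 → 640 → 500 → 400 → 320 → 250 → 200 → 160 → 125 → 100 → 80 → 64.

ISO 64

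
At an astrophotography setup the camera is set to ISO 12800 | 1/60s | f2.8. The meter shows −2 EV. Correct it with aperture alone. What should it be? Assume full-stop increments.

f/1.4

Underexposed by 2 stops → need 2 stops brighter.
Aperture: f/2.8 → f/2 → f/1.4.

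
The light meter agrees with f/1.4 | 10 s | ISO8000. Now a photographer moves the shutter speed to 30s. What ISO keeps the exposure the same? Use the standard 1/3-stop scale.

ISO 2500

Shutter speed: 10 → 13 → 15 → 20 → 25 → 30 — 1 2/3 stops longer (brighter).
Need 1 2/3 stops darker from the ISO: 8000 → 6400 → 5000 → 4000 → 3200 → 2500.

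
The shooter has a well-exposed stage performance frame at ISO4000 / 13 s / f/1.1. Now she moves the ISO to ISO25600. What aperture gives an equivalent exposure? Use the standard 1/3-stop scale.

f/2.8

ISO: 4000 → 5000 → 6400 → 8000 → 10000 → 12800 → 16000 → 20000 → 25600 — 2 2/3 stops higher (brighter).
Need 2 2/3 stops darker from the aperture: f/1.1 → f/1.2 → f/1.4 → f/1.6 → f/1.8 → f/2 → f/2.2 → f/2.5 → f/2.8.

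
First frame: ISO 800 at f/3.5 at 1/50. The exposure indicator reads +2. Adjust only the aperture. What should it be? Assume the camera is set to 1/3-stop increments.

Overexposed by 2 stops → need 2 stops darker.
Aperture: f/3.5 → f/4 → f/4.5 → f/5 → f/5.6 → f/6.3 → f/7.1.

f/7.1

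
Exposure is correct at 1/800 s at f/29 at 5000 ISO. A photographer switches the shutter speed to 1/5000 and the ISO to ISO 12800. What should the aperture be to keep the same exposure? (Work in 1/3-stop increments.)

f/18

Shutter speed: 1/800 → 1/1000 → 1/1250 → 1/1600 → 1/2000 → 1/2500 → 1/3200 → 1/4000 → 1/5000 — 2 2/3 stops shorter (darker).
ISO: 5000 → 6400 → 8000 → 10000 → 12800 — 1 1/3 stops higher (brighter).
Net change so far: 1 1/3 stops darker. Offset with the aperture: f/29 → f/25 → f/22 → f/20 → f/18.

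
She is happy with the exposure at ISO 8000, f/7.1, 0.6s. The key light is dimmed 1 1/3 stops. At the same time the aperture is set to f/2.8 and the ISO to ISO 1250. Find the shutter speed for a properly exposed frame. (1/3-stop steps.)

1.6 s

Scene light: 1 1/3 stops darker.
Aperture: f/7.1 → f/6.3 → f/5.6 → f/5 → f/4.5 → f/4 → f/3.5 → f/3.2 → f/2.8 — 2 2/3 stops opened up (brighter).
ISO: 8000 → 6400 → 5000 → 4000 → 3200 → 2500 → 2000 → 1600 → 1250 — 2 2/3 stops dropped (darker).
Net so far: 1 1/3 stops darker. Shutter speed: 0.6 → 0.8 → 1 → 1.3 → 1.6.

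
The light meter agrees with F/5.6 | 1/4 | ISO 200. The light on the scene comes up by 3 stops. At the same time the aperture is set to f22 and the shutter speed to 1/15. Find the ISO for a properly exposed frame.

ISO 1600

Scene light: 3 stops brighter.
Aperture: f/5.6 → f/8 → f/11 → f/16 → f/22 — 4 stops smaller aperture (darker).
Shutter speed: 1/4 → 1/8 → 1/15 — 2 stops shorter (darker).
Net so far: 3 stops darker. ISO: 200 → 400 → 800 → 1600.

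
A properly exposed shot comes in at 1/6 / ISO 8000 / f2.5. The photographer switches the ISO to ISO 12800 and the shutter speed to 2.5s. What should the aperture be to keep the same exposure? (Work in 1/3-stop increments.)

ISO: 8000 → 10000 → 12800 — 2/3 stop higher (brighter).
Shutter speed: 1/6 → 1/5 → 1/4 → 0.3 → 0.4 → 0.5 → 0.6 → 0.8 → 1 → 1.3 → 1.6 → 2 → 2.5 — 4 stops longer (brighter).
Net change so far: 4 2/3 stops brighter. Offset with the aperture: f/2.5 → f/2.8 → f/3.2 → f/3.5 → f/4 → f/4.5 → f/5 → f/5.6 → f/6.3 → f/7.1 → f/8 → f/9 → f/10 → f/11 → f/13.

f/13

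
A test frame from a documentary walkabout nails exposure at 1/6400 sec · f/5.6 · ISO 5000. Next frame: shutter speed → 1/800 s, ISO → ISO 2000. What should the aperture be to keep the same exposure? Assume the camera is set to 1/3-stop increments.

f/10

Shutter speed: 1/6400 → 1/5000 → 1/4000 → 1/3200 → 1/2500 → 1/2000 → 1/1600 → 1/1250 → 1/1000 → 1/800 — 3 stops longer (brighter).
ISO: 5000 → 4000 → 3200 → 2500 → 2000 — 1 1/3 stops dropped (darker).
Net change so far: 1 2/3 stops brighter. Offset with the aperture: f/5.6 → f/6.3 → f/7.1 → f/8 → f/9 → f/10.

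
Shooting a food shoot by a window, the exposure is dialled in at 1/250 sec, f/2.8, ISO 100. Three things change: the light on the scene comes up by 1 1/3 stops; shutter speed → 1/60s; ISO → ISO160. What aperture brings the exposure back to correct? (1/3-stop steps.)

Scene light: 1 1/3 stops brighter.
Shutter speed: 1/250 → 1/200 → 1/160 → 1/125 → 1/100 → 1/80 → 1/60 — 2 stops slower (brighter).
ISO: 100 → 125 → 160 — 2/3 stop higher (brighter).
Net so far: 4 stops brighter. Aperture: f/2.8 → f/3.2 → f/3.5 → f/4 → f/4.5 → f/5 → f/5.6 → f/6.3 → f/7.1 → f/8 → f/9 → f/10 → f/11.

f/11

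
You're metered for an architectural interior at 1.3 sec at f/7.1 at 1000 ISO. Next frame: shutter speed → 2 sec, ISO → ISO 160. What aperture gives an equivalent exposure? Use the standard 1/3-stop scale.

Shutter speed: 1.3 → 1.6 → 2 — 2/3 stop longer (brighter).
ISO: 1000 → 800 → 640 → 500 → 400 → 320 → 250 → 200 → 160 — 2 2/3 stops dropped (darker).
Net change so far: 2 stops darker. Offset with the aperture: f/7.1 → f/6.3 → f/5.6 → f/5 → f/4.5 → f/4 → f/3.5.

f/3.5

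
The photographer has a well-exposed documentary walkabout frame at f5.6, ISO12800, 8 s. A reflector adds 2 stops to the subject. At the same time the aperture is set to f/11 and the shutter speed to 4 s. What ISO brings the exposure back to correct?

Scene light: 2 stops brighter.
Aperture: f/5.6 → f/8 → f/11 — 2 stops narrower (darker).
Shutter speed: 8 → 4 — 1 stop faster (darker).
Net so far: 1 stop darker. ISO: 12800 → 25600.

ISO 25600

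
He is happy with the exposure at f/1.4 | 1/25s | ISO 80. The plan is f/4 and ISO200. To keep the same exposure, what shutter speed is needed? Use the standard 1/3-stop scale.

Aperture: f/1.4 → f/1.6 → f/1.8 → f/2 → f/2.2 → f/2.5 → f/2.8 → f/3.2 → f/3.5 → f/4 — 3 stops narrower (darker).
ISO: 80 → 100 → 125 → 160 → 200 — 1 1/3 stops higher (brighter).
Net change so far: 1 2/3 stops darker. Offset with the shutter speed: 1/25 → 1/20 → 1/15 → 1/13 → 1/10 → 1/8.

1/8s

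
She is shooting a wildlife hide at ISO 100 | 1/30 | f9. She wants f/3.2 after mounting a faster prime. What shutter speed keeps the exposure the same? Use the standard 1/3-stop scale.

1/250s

Aperture: f/9 → f/8 → f/7.1 → f/6.3 → f/5.6 → f/5 → f/4.5 → f/4 → f/3.5 → f/3.2 — 3 stops opened up (brighter).
Need 3 stops darker from the shutter speed: 1/30 → 1/40 → 1/50 → 1/60 → 1/80 → 1/100 → 1/125 → 1/160 → 1/200 → 1/250.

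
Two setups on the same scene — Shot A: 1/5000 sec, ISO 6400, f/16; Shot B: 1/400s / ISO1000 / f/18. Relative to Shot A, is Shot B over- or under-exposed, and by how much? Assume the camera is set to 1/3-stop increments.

2/3 stop brighter

Aperture: f/16 → f/18 — 1/3 stop narrower (darker).
Shutter speed: 1/5000 → 1/4000 → 1/3200 → 1/2500 → 1/2000 → 1/1600 → 1/1250 → 1/1000 → 1/800 → 1/640 → 1/500 → 1/400 — 3 2/3 stops slower (brighter).
ISO: 6400 → 5000 → 4000 → 3200 → 2500 → 2000 → 1600 → 1250 → 1000 — 2 2/3 stops lower (darker).
Net: −1/3 +3 2/3 −2 2/3 = +2/3 stops.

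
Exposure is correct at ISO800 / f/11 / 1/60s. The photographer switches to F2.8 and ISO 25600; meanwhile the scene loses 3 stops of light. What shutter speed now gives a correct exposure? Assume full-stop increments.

Scene light: 3 stops darker.
Aperture: f/11 → f/8 → f/5.6 → f/4 → f/2.8 — 4 stops opened up (brighter).
ISO: 800 → 1600 → 3200 → 6400 → 12800 → 25600 — 5 stops raised (brighter).
Net so far: 6 stops brighter. Shutter speed: 1/60 → 1/125 → 1/250 → 1/500 → 1/1000 → 1/2000 → 1/4000.

1/4000s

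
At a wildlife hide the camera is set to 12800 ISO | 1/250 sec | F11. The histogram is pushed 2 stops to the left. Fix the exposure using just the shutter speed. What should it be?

Underexposed by 2 stops → need 2 stops brighter.
Shutter speed: 1/250 → 1/125 → 1/60.

1/60s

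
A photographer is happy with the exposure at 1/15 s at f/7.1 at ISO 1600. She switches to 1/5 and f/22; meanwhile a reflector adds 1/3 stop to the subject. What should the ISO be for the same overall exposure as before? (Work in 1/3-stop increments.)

Scene light: 1/3 stop brighter.
Shutter speed: 1/15 → 1/13 → 1/10 → 1/8 → 1/6 → 1/5 — 1 2/3 stops longer (brighter).
Aperture: f/7.1 → f/8 → f/9 → f/10 → f/11 → f/13 → f/14 → f/16 → f/18 → f/20 → f/22 — 3 1/3 stops smaller aperture (darker).
Net so far: 1 1/3 stops darker. ISO: 1600 → 2000 → 2500 → 3200 → 4000.

ISO 4000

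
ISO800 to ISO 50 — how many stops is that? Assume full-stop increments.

800 → 400 → 200 → 100 → 50 — count the steps: 4 stops.

4 stops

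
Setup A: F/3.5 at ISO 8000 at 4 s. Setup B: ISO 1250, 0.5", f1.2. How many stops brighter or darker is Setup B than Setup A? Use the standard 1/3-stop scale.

Aperture: f/3.5 → f/3.2 → f/2.8 → f/2.5 → f/2.2 → f/2 → f/1.8 → f/1.6 → f/1.4 → f/1.2 — 3 stops opened up (brighter).
Shutter speed: 4 → 3.2 → 2.5 → 2 → 1.6 → 1.3 → 1 → 0.8 → 0.6 → 0.5 — 3 stops faster (darker).
ISO: 8000 → 6400 → 5000 → 4000 → 3200 → 2500 → 2000 → 1600 → 1250 — 2 2/3 stops dropped (darker).
Net: +3 −3 −2 2/3 = −2 2/3 stops.

2 2/3 stops darker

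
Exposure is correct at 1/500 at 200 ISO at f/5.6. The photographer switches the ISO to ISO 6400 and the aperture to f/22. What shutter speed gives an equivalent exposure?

ISO: 200 → 400 → 800 → 1600 → 3200 → 6400 — 5 stops higher (brighter).
Aperture: f/5.6 → f/8 → f/11 → f/16 → f/22 — 4 stops stopped down (darker).
Net change so far: 1 stop brighter. Offset with the shutter speed: 1/500 → 1/1000.

1/1000s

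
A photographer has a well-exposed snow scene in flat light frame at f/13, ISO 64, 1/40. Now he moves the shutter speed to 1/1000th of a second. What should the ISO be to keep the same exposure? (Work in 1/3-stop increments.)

Shutter speed: 1/40 → 1/50 → 1/60 → 1/80 → 1/100 → 1/125 → 1/160 → 1/200 → 1/250 → 1/320 → 1/400 → 1/500 → 1/640 → 1/800 → 1/1000 — 4 2/3 stops shorter (darker).
Need 4 2/3 stops brighter from the ISO: 64 → 80 → 100 → 125 → 160 → 200 → 250 → 320 → 400 → 500 → 640 → 800 → 1000 → 1250 → 1600.

ISO 1600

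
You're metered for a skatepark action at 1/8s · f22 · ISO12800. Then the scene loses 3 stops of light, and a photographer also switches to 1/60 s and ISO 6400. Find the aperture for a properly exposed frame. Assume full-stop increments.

f/2

Scene light: 3 stops darker.
Shutter speed: 1/8 → 1/15 → 1/30 → 1/60 — 3 stops faster (darker).
ISO: 12800 → 6400 — 1 stop lower (darker).
Net so far: 7 stops darker. Aperture: f/22 → f/16 → f/11 → f/8 → f/5.6 → f/4 → f/2.8 → f/2.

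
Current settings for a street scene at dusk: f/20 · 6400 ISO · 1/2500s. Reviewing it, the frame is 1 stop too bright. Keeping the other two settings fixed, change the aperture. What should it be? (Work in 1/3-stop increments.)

Overexposed by 1 stop → need 1 stop darker.
Aperture: f/20 → f/22 → f/25 → f/29.

f/29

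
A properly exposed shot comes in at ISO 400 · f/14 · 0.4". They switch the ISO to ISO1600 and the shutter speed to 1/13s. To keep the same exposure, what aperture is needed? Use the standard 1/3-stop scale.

f/13

ISO: 400 → 500 → 640 → 800 → 1000 → 1250 → 1600 — 2 stops higher (brighter).
Shutter speed: 0.4 → 0.3 → 1/4 → 1/5 → 1/6 → 1/8 → 1/10 → 1/13 — 2 1/3 stops shorter (darker).
Net change so far: 1/3 stop darker. Offset with the aperture: f/14 → f/13.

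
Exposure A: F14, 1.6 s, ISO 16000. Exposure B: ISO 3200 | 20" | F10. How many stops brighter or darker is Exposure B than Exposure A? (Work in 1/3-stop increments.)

2 1/3 stops brighter

Aperture: f/14 → f/13 → f/11 → f/10 — 1 stop wider (brighter).
Shutter speed: 1.6 → 2 → 2.5 → 3.2 → 4 → 5 → 6 → 8 → 10 → 13 → 15 → 20 — 3 2/3 stops longer (brighter).
ISO: 16000 → 12800 → 10000 → 8000 → 6400 → 5000 → 4000 → 3200 — 2 1/3 stops dropped (darker).
Net: +1 +3 2/3 −2 1/3 = +2 1/3 stops.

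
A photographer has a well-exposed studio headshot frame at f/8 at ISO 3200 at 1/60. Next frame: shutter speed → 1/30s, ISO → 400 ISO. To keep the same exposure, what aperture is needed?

Shutter speed: 1/60 → 1/30 — 1 stop slower (brighter).
ISO: 3200 → 1600 → 800 → 400 — 3 stops dropped (darker).
Net change so far: 2 stops darker. Offset with the aperture: f/8 → f/5.6 → f/4.

f/4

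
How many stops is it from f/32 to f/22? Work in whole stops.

1 stop

f/32 → f/22 — count the steps: 1 stop.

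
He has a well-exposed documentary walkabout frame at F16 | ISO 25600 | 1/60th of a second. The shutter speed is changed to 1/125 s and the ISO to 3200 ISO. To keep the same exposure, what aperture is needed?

f/4

Shutter speed: 1/60 → 1/125 — 1 stop shorter (darker).
ISO: 25600 → 12800 → 6400 → 3200 — 3 stops dropped (darker).
Net change so far: 4 stops darker. Offset with the aperture: f/16 → f/11 → f/8 → f/5.6 → f/4.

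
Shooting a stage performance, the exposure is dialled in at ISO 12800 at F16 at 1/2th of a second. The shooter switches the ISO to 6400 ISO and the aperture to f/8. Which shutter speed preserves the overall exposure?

1/4s

ISO: 12800 → 6400 — 1 stop dropped (darker).
Aperture: f/16 → f/11 → f/8 — 2 stops wider (brighter).
Net change so far: 1 stop brighter. Offset with the shutter speed: 1/2 → 1/4.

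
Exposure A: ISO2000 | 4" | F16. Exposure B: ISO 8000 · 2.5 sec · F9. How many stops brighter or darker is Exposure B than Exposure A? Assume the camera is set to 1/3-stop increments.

Aperture: f/16 → f/14 → f/13 → f/11 → f/10 → f/9 — 1 2/3 stops wider (brighter).
Shutter speed: 4 → 3.2 → 2.5 — 2/3 stop shorter (darker).
ISO: 2000 → 2500 → 3200 → 4000 → 5000 → 6400 → 8000 — 2 stops higher (brighter).
Net: +1 2/3 −2/3 +2 = +3 stops.

3 stops brighter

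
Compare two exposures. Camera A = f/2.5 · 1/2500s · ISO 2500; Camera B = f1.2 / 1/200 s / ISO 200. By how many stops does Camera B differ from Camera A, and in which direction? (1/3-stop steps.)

2 stops brighter

Aperture: f/2.5 → f/2.2 → f/2 → f/1.8 → f/1.6 → f/1.4 → f/1.2 — 2 stops wider (brighter).
Shutter speed: 1/2500 → 1/2000 → 1/1600 → 1/1250 → 1/1000 → 1/800 → 1/640 → 1/500 → 1/400 → 1/320 → 1/250 → 1/200 — 3 2/3 stops longer (brighter).
ISO: 2500 → 2000 → 1600 → 1250 → 1000 → 800 → 640 → 500 → 400 → 320 → 250 → 200 — 3 2/3 stops dropped (darker).
Net: +2 +3 2/3 −3 2/3 = +2 stops.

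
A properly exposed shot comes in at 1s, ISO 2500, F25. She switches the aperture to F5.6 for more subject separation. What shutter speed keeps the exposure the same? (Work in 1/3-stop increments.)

Aperture: f/25 → f/22 → f/20 → f/18 → f/16 → f/14 → f/13 → f/11 → f/10 → f/9 → f/8 → f/7.1 → f/6.3 → f/5.6 — 4 1/3 stops opened up (brighter).
Need 4 1/3 stops darker from the shutter speed: 1 → 0.8 → 0.6 → 0.5 → 0.4 → 0.3 → 1/4 → 1/5 → 1/6 → 1/8 → 1/10 → 1/13 → 1/15 → 1/20.

1/20s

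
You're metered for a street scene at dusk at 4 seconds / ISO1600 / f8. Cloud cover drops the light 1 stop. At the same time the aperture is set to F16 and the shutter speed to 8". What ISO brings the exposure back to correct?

ISO 6400

Scene light: 1 stop darker.
Aperture: f/8 → f/11 → f/16 — 2 stops stopped down (darker).
Shutter speed: 4 → 8 — 1 stop longer (brighter).
Net so far: 2 stops darker. ISO: 1600 → 3200 → 6400.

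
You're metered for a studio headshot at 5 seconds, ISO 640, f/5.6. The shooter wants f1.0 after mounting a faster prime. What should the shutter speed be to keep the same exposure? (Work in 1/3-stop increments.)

1/6s

Aperture: f/5.6 → f/5 → f/4.5 → f/4 → f/3.5 → f/3.2 → f/2.8 → f/2.5 → f/2.2 → f/2 → f/1.8 → f/1.6 → f/1.4 → f/1.2 → f/1.1 → f/1.0 — 5 stops wider (brighter).
Need 5 stops darker from the shutter speed: 5 → 4 → 3.2 → 2.5 → 2 → 1.6 → 1.3 → 1 → 0.8 → 0.6 → 0.5 → 0.4 → 0.3 → 1/4 → 1/5 → 1/6.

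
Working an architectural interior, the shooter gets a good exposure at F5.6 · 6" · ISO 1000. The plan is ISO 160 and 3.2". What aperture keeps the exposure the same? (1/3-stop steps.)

ISO: 1000 → 800 → 640 → 500 → 400 → 320 → 250 → 200 → 160 — 2 2/3 stops dropped (darker).
Shutter speed: 6 → 5 → 4 → 3.2 — 1 stop faster (darker).
Net change so far: 3 2/3 stops darker. Offset with the aperture: f/5.6 → f/5 → f/4.5 → f/4 → f/3.5 → f/3.2 → f/2.8 → f/2.5 → f/2.2 → f/2 → f/1.8 → f/1.6.

f/1.6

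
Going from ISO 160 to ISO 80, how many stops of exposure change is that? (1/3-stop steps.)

160 → 125 → 100 → 80 — count the steps: 3 third-stops = 1 stop.

1 stop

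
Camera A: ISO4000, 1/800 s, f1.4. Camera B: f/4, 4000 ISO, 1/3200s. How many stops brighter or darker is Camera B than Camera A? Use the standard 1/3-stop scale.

Aperture: f/1.4 → f/1.6 → f/1.8 → f/2 → f/2.2 → f/2.5 → f/2.8 → f/3.2 → f/3.5 → f/4 — 3 stops smaller aperture (darker).
Shutter speed: 1/800 → 1/1000 → 1/1250 → 1/1600 → 1/2000 → 1/2500 → 1/3200 — 2 stops shorter (darker).
ISO: unchanged.
Net: −3 −2 = −5 stops.

5 stops darker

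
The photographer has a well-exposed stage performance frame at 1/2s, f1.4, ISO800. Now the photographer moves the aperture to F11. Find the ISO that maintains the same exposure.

ISO 51200

Aperture: f/1.4 → f/2 → f/2.8 → f/4 → f/5.6 → f/8 → f/11 — 6 stops smaller aperture (darker).
Need 6 stops brighter from the ISO: 800 → 1600 → 3200 → 6400 → 12800 → 25600 → 51200.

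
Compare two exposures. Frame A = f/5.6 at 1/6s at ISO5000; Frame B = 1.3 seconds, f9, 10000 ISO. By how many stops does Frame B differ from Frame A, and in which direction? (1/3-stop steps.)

2 2/3 stops brighter

Aperture: f/5.6 → f/6.3 → f/7.1 → f/8 → f/9 — 1 1/3 stops smaller aperture (darker).
Shutter speed: 1/6 → 1/5 → 1/4 → 0.3 → 0.4 → 0.5 → 0.6 → 0.8 → 1 → 1.3 — 3 stops slower (brighter).
ISO: 5000 → 6400 → 8000 → 10000 — 1 stop raised (brighter).
Net: −1 1/3 +3 +1 = +2 2/3 stops.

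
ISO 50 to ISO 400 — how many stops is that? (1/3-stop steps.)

50 → 64 → 80 → 100 → 125 → 160 → 200 → 250 → 320 → 400 — count the steps: 9 third-stops = 3 stops.

3 stops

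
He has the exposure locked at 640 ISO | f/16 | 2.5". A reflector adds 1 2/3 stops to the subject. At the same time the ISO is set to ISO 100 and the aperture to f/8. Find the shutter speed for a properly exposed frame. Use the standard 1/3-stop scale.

Scene light: 1 2/3 stops brighter.
ISO: 640 → 500 → 400 → 320 → 250 → 200 → 160 → 125 → 100 — 2 2/3 stops dropped (darker).
Aperture: f/16 → f/14 → f/13 → f/11 → f/10 → f/9 → f/8 — 2 stops larger aperture (brighter).
Net so far: 1 stop brighter. Shutter speed: 2.5 → 2 → 1.6 → 1.3.

1.3 s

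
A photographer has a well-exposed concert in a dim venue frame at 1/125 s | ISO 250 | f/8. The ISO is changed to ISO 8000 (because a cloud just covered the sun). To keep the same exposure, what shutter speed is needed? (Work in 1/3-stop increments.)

ISO: 250 → 320 → 400 → 500 → 640 → 800 → 1000 → 1250 → 1600 → 2000 → 2500 → 3200 → 4000 → 5000 → 6400 → 8000 — 5 stops raised (brighter).
Need 5 stops darker from the shutter speed: 1/125 → 1/160 → 1/200 → 1/250 → 1/320 → 1/400 → 1/500 → 1/640 → 1/800 → 1/1000 → 1/1250 → 1/1600 → 1/2000 → 1/2500 → 1/3200 → 1/4000.

1/4000s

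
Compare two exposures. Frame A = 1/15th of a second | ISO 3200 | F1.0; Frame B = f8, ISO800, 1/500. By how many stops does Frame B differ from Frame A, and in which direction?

Aperture: f/1.0 → f/1.4 → f/2 → f/2.8 → f/4 → f/5.6 → f/8 — 6 stops stopped down (darker).
Shutter speed: 1/15 → 1/30 → 1/60 → 1/125 → 1/250 → 1/500 — 5 stops faster (darker).
ISO: 3200 → 1600 → 800 — 2 stops lower (darker).
Net: −6 −5 −2 = −13 stops.

13 stops darker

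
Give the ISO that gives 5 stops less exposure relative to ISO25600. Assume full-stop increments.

ISO 800

ISO: 25600 → 12800 → 6400 → 3200 → 1600 → 800 — 5 stops lower (darker).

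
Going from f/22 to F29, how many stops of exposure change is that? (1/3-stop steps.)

f/22 → f/25 → f/29 — count the steps: 2 third-stops = 2/3 stop.

2/3 stop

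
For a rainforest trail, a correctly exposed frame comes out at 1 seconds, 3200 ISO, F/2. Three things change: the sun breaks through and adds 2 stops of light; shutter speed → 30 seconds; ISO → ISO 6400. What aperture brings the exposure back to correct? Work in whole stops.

f/32

Scene light: 2 stops brighter.
Shutter speed: 1 → 2 → 4 → 8 → 15 → 30 — 5 stops longer (brighter).
ISO: 3200 → 6400 — 1 stop higher (brighter).
Net so far: 8 stops brighter. Aperture: f/2 → f/2.8 → f/4 → f/5.6 → f/8 → f/11 → f/16 → f/22 → f/32.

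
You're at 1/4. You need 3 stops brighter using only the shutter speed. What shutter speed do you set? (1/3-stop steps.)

2 s

Shutter speed: 1/4 → 0.3 → 0.4 → 0.5 → 0.6 → 0.8 → 1 → 1.3 → 1.6 → 2 — 3 stops slower (brighter).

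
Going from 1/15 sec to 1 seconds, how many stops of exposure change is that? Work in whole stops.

1/15 → 1/8 → 1/4 → 1/2 → 1 — count the steps: 4 stops.

4 stops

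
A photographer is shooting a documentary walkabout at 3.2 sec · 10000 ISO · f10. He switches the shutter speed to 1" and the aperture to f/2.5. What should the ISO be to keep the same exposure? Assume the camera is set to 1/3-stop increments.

ISO 2000

Shutter speed: 3.2 → 2.5 → 2 → 1.6 → 1.3 → 1 — 1 2/3 stops shorter (darker).
Aperture: f/10 → f/9 → f/8 → f/7.1 → f/6.3 → f/5.6 → f/5 → f/4.5 → f/4 → f/3.5 → f/3.2 → f/2.8 → f/2.5 — 4 stops larger aperture (brighter).
Net change so far: 2 1/3 stops brighter. Offset with the ISO: 10000 → 8000 → 6400 → 5000 → 4000 → 3200 → 2500 → 2000.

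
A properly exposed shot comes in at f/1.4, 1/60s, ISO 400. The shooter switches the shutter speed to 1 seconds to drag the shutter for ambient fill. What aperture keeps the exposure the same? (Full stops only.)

Shutter speed: 1/60 → 1/30 → 1/15 → 1/8 → 1/4 → 1/2 → 1 — 6 stops longer (brighter).
Need 6 stops darker from the aperture: f/1.4 → f/2 → f/2.8 → f/4 → f/5.6 → f/8 → f/11.

f/11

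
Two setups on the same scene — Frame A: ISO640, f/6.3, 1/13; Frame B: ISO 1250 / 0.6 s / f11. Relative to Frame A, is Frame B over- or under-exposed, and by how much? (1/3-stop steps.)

Aperture: f/6.3 → f/7.1 → f/8 → f/9 → f/10 → f/11 — 1 2/3 stops stopped down (darker).
Shutter speed: 1/13 → 1/10 → 1/8 → 1/6 → 1/5 → 1/4 → 0.3 → 0.4 → 0.5 → 0.6 — 3 stops longer (brighter).
ISO: 640 → 800 → 1000 → 1250 — 1 stop raised (brighter).
Net: −1 2/3 +3 +1 = +2 1/3 stops.

2 1/3 stops brighter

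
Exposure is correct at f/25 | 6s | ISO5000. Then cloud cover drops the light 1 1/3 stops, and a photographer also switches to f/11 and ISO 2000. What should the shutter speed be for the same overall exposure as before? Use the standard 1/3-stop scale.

8 s

Scene light: 1 1/3 stops darker.
Aperture: f/25 → f/22 → f/20 → f/18 → f/16 → f/14 → f/13 → f/11 — 2 1/3 stops larger aperture (brighter).
ISO: 5000 → 4000 → 3200 → 2500 → 2000 — 1 1/3 stops lower (darker).
Net so far: 1/3 stop darker. Shutter speed: 6 → 8.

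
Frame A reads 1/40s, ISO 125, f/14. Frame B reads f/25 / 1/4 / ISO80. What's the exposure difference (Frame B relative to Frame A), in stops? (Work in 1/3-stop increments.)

Aperture: f/14 → f/16 → f/18 → f/20 → f/22 → f/25 — 1 2/3 stops stopped down (darker).
Shutter speed: 1/40 → 1/30 → 1/25 → 1/20 → 1/15 → 1/13 → 1/10 → 1/8 → 1/6 → 1/5 → 1/4 — 3 1/3 stops slower (brighter).
ISO: 125 → 100 → 80 — 2/3 stop dropped (darker).
Net: −1 2/3 +3 1/3 −2/3 = +1 stop.

1 stop brighter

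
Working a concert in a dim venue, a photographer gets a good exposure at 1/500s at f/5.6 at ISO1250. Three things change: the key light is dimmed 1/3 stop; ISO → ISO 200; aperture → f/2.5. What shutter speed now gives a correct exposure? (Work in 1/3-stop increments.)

Scene light: 1/3 stop darker.
ISO: 1250 → 1000 → 800 → 640 → 500 → 400 → 320 → 250 → 200 — 2 2/3 stops dropped (darker).
Aperture: f/5.6 → f/5 → f/4.5 → f/4 → f/3.5 → f/3.2 → f/2.8 → f/2.5 — 2 1/3 stops opened up (brighter).
Net so far: 2/3 stop darker. Shutter speed: 1/500 → 1/400 → 1/320.

1/320s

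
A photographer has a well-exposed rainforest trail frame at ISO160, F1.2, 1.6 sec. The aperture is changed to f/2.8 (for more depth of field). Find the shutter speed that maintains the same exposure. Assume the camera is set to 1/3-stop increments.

Aperture: f/1.2 → f/1.4 → f/1.6 → f/1.8 → f/2 → f/2.2 → f/2.5 → f/2.8 — 2 1/3 stops smaller aperture (darker).
Need 2 1/3 stops brighter from the shutter speed: 1.6 → 2 → 2.5 → 3.2 → 4 → 5 → 6 → 8.

8 s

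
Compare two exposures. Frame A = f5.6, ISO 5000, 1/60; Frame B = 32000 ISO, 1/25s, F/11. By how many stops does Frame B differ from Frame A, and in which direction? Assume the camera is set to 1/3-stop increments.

2 stops brighter

Aperture: f/5.6 → f/6.3 → f/7.1 → f/8 → f/9 → f/10 → f/11 — 2 stops stopped down (darker).
Shutter speed: 1/60 → 1/50 → 1/40 → 1/30 → 1/25 — 1 1/3 stops longer (brighter).
ISO: 5000 → 6400 → 8000 → 10000 → 12800 → 16000 → 20000 → 25600 → 32000 — 2 2/3 stops raised (brighter).
Net: −2 +1 1/3 +2 2/3 = +2 stops.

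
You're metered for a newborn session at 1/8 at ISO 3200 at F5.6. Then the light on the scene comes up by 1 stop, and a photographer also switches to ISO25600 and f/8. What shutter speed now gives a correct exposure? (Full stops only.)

Scene light: 1 stop brighter.
ISO: 3200 → 6400 → 12800 → 25600 — 3 stops raised (brighter).
Aperture: f/5.6 → f/8 — 1 stop stopped down (darker).
Net so far: 3 stops brighter. Shutter speed: 1/8 → 1/15 → 1/30 → 1/60.

1/60s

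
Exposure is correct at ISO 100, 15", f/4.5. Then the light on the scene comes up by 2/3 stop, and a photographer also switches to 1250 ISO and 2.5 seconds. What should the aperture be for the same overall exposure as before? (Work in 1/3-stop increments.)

f/8

Scene light: 2/3 stop brighter.
ISO: 100 → 125 → 160 → 200 → 250 → 320 → 400 → 500 → 640 → 800 → 1000 → 1250 — 3 2/3 stops higher (brighter).
Shutter speed: 15 → 13 → 10 → 8 → 6 → 5 → 4 → 3.2 → 2.5 — 2 2/3 stops shorter (darker).
Net so far: 1 2/3 stops brighter. Aperture: f/4.5 → f/5 → f/5.6 → f/6.3 → f/7.1 → f/8.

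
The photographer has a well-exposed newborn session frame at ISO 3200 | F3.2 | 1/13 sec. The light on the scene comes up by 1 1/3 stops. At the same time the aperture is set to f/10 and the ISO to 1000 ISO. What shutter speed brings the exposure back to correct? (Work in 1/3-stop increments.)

Scene light: 1 1/3 stops brighter.
Aperture: f/3.2 → f/3.5 → f/4 → f/4.5 → f/5 → f/5.6 → f/6.3 → f/7.1 → f/8 → f/9 → f/10 — 3 1/3 stops narrower (darker).
ISO: 3200 → 2500 → 2000 → 1600 → 1250 → 1000 — 1 2/3 stops dropped (darker).
Net so far: 3 2/3 stops darker. Shutter speed: 1/13 → 1/10 → 1/8 → 1/6 → 1/5 → 1/4 → 0.3 → 0.4 → 0.5 → 0.6 → 0.8 → 1.

1 s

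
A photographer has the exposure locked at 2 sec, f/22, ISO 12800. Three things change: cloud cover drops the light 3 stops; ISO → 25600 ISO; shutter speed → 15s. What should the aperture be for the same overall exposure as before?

f/32

Scene light: 3 stops darker.
ISO: 12800 → 25600 — 1 stop raised (brighter).
Shutter speed: 2 → 4 → 8 → 15 — 3 stops longer (brighter).
Net so far: 1 stop brighter. Aperture: f/22 → f/32.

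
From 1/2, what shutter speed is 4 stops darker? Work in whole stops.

1/30s

Shutter speed: 1/2 → 1/4 → 1/8 → 1/15 → 1/30 — 4 stops shorter (darker).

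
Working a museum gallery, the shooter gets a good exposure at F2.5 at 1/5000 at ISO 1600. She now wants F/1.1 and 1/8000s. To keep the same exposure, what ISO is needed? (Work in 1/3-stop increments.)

Aperture: f/2.5 → f/2.2 → f/2 → f/1.8 → f/1.6 → f/1.4 → f/1.2 → f/1.1 — 2 1/3 stops larger aperture (brighter).
Shutter speed: 1/5000 → 1/6400 → 1/8000 — 2/3 stop faster (darker).
Net change so far: 1 2/3 stops brighter. Offset with the ISO: 1600 → 1250 → 1000 → 800 → 640 → 500.

ISO 500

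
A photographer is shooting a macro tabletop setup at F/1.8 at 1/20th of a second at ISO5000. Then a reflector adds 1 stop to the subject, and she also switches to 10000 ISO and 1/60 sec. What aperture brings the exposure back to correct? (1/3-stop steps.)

Scene light: 1 stop brighter.
ISO: 5000 → 6400 → 8000 → 10000 — 1 stop higher (brighter).
Shutter speed: 1/20 → 1/25 → 1/30 → 1/40 → 1/50 → 1/60 — 1 2/3 stops shorter (darker).
Net so far: 1/3 stop brighter. Aperture: f/1.8 → f/2.

f/2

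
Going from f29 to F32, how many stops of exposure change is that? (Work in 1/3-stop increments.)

f/29 → f/32 — count the steps: 1 third-stops = 1/3 stop.

1/3 stop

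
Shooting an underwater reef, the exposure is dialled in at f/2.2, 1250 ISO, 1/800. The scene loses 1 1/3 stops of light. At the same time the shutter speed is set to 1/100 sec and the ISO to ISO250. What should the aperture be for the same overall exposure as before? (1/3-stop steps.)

Scene light: 1 1/3 stops darker.
Shutter speed: 1/800 → 1/640 → 1/500 → 1/400 → 1/320 → 1/250 → 1/200 → 1/160 → 1/125 → 1/100 — 3 stops longer (brighter).
ISO: 1250 → 1000 → 800 → 640 → 500 → 400 → 320 → 250 — 2 1/3 stops dropped (darker).
Net so far: 2/3 stop darker. Aperture: f/2.2 → f/2 → f/1.8.

f/1.8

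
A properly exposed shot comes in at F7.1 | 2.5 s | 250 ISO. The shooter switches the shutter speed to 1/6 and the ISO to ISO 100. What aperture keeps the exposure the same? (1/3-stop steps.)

f/1.1

Shutter speed: 2.5 → 2 → 1.6 → 1.3 → 1 → 0.8 → 0.6 → 0.5 → 0.4 → 0.3 → 1/4 → 1/5 → 1/6 — 4 stops shorter (darker).
ISO: 250 → 200 → 160 → 125 → 100 — 1 1/3 stops lower (darker).
Net change so far: 5 1/3 stops darker. Offset with the aperture: f/7.1 → f/6.3 → f/5.6 → f/5 → f/4.5 → f/4 → f/3.5 → f/3.2 → f/2.8 → f/2.5 → f/2.2 → f/2 → f/1.8 → f/1.6 → f/1.4 → f/1.2 → f/1.1.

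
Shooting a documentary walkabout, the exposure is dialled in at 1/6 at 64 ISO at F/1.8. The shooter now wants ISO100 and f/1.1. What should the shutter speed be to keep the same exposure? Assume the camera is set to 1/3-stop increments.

ISO: 64 → 80 → 100 — 2/3 stop higher (brighter).
Aperture: f/1.8 → f/1.6 → f/1.4 → f/1.2 → f/1.1 — 1 1/3 stops wider (brighter).
Net change so far: 2 stops brighter. Offset with the shutter speed: 1/6 → 1/8 → 1/10 → 1/13 → 1/15 → 1/20 → 1/25.

1/25s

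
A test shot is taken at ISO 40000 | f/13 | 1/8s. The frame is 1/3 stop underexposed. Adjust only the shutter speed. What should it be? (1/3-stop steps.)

Underexposed by 1/3 stop → need 1/3 stop brighter.
Shutter speed: 1/8 → 1/6.

1/6s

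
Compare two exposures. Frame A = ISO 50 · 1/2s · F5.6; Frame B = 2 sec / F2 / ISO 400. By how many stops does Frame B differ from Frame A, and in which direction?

Aperture: f/5.6 → f/4 → f/2.8 → f/2 — 3 stops opened up (brighter).
Shutter speed: 1/2 → 1 → 2 — 2 stops longer (brighter).
ISO: 50 → 100 → 200 → 400 — 3 stops higher (brighter).
Net: +3 +2 +3 = +8 stops.

8 stops brighter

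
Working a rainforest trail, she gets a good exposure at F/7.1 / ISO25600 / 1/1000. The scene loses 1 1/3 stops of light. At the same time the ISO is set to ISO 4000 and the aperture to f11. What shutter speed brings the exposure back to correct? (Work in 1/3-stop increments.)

Scene light: 1 1/3 stops darker.
ISO: 25600 → 20000 → 16000 → 12800 → 10000 → 8000 → 6400 → 5000 → 4000 — 2 2/3 stops lower (darker).
Aperture: f/7.1 → f/8 → f/9 → f/10 → f/11 — 1 1/3 stops stopped down (darker).
Net so far: 5 1/3 stops darker. Shutter speed: 1/1000 → 1/800 → 1/640 → 1/500 → 1/400 → 1/320 → 1/250 → 1/200 → 1/160 → 1/125 → 1/100 → 1/80 → 1/60 → 1/50 → 1/40 → 1/30 → 1/25.

1/25s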